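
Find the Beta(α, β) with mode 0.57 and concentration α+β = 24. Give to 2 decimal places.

α = 13.54, β = 10.46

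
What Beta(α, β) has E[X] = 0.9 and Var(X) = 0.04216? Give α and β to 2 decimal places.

α = 1.02, β = 0.11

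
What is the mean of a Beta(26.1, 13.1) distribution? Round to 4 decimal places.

0.6658

The Beta mean is α/(α+β) = 26.1/(26.1+13.1) = 0.6658.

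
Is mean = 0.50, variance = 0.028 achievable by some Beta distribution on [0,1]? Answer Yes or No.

For any Beta, Var(X) < E[X]·(1−E[X]).
Here μ(1−μ) = 0.50×0.50 = 0.2500, and 0.028 < 0.2500.

Yes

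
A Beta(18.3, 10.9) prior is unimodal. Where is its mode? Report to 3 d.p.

The density x^(α−1)(1−x)^(β−1) is maximised at (α−1)/(α+β−2) = 17.3/27.2 = 0.636.

0.636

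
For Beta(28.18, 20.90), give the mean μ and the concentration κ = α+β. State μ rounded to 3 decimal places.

κ = α+β = 28.18+20.90 = 49.08; μ = α/κ = 28.18/49.08 = 0.574.

μ = 0.574, κ = 49.08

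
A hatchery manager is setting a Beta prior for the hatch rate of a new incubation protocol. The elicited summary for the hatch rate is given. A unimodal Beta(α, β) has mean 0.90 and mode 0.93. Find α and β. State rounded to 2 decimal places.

α = 25.80, β = 2.87

Let s = α+β. Mean gives α = μs = 0.90s; mode gives (α−1)/(s−2) = 0.93.
Substituting: 0.90s − 1 = 0.93(s−2) = 0.93s − 1.86, so -0.03s = -0.86 and s = 28.6667.
Then α = 0.90×28.6667 = 25.80 and β = s−α = 2.87.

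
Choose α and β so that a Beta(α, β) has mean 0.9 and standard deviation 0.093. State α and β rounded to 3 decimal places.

α = 8.465, β = 0.941

Variance = 0.093² = 0.008649. The moment-matching identity α+β = μ(1−μ)/Var − 1 gives
α+β = 0.09/0.008649 − 1 = 9.4058, so α = μ·9.4058 = 8.465 and β = (1−μ)·9.4058 = 0.941.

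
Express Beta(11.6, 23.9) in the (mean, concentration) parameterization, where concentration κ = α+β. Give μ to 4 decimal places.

μ = 0.3268, κ = 35.5

κ = α+β = 11.6+23.9 = 35.5; μ = α/κ = 11.6/35.5 = 0.3268.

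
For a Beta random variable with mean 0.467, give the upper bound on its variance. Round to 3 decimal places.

0.249

Var = μ(1−μ)/(α+β+1), which approaches μ(1−μ) as α+β → 0.
So the supremum is μ(1−μ) = 0.467×0.533 = 0.249.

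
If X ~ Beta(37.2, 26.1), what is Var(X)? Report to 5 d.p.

μ = 37.2/63.3 = 0.587678; Var = μ(1−μ)/(α+β+1) = 0.2423126/64.3 = 0.00377.

0.00377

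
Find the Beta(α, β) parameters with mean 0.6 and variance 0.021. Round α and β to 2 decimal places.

By moment matching, α+β = μ(1−μ)/σ² − 1 = (0.6·0.4)/0.021 − 1 = 11.4286 − 1 = 10.4286.
Since α/(α+β) = μ, α = 0.6·10.4286 = 6.26 and β = 0.4·10.4286 = 4.17.

α = 6.26, β = 4.17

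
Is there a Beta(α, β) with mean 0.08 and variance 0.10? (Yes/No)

No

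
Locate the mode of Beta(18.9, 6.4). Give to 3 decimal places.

0.768

With α,β > 1, mode = (α−1)/(α+β−2) = 17.9/23.3 = 0.768.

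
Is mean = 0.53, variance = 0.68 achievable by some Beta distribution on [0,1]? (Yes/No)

No

For any Beta, Var(X) < E[X]·(1−E[X]).
Here μ(1−μ) = 0.53×0.47 = 0.2491, and 0.68 ≥ 0.2491.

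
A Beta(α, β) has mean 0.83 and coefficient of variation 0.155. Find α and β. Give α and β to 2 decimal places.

Var = (CV·μ)² = (0.155×0.83)² = 0.016551.
α+β = μ(1−μ)/Var − 1 = 0.1411/0.016551 − 1 = 7.5253.
Thus α = 0.83·7.5253 = 6.25 and β = 0.17·7.5253 = 1.28.

α = 6.25, β = 1.28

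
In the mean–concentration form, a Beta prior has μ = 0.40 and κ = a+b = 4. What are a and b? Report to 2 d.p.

a = μκ = 0.40×4 = 1.60 and b = (1−μ)κ = 0.60×4 = 2.40.

a = 1.60, b = 2.40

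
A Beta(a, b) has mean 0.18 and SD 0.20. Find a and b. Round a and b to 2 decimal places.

a = 0.48, b = 2.21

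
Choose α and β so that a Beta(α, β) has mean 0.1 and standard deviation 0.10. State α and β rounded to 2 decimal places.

α = 0.80, β = 7.20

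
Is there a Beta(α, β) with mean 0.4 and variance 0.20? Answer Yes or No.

Yes

The Beta variance bound is σ² < μ(1−μ).
Here μ(1−μ) = 0.4×0.6 = 0.24, and 0.20 < 0.24.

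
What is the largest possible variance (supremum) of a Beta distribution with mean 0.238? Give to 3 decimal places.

For fixed mean μ the Beta variance is μ(1−μ)/(α+β+1), increasing as α+β decreases.
Its least upper bound (not attained) is μ(1−μ) = 0.238·0.762 = 0.181.

0.181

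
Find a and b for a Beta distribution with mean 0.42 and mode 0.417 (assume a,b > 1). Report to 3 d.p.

With s = a+b: μ = a/s and mode = (a−1)/(s−2). Eliminating a = μs,
μs − 1 = m(s−2) ⇒ s(μ−m) = 1−2m ⇒ s = 0.166/0.003 = 55.3333.
So a = μs = 23.240, b = (1−μ)s = 32.093.

a = 23.240, b = 32.093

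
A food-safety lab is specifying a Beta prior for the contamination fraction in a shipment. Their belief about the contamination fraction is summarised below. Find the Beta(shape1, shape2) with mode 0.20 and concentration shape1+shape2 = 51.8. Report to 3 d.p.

shape1 = 10.960, shape2 = 40.840

For shape1,shape2>1 the mode is (shape1−1)/(shape1+shape2−2), so shape1 = mode·(κ−2)+1 = 0.20×49.8+1 = 10.960.
And shape2 = (1−mode)·(κ−2)+1 = 0.80×49.8+1 = 40.840.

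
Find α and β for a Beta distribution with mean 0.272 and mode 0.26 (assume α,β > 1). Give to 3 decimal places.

Let s = α+β. Mean gives α = μs = 0.272s; mode gives (α−1)/(s−2) = 0.26.
Substituting: 0.272s − 1 = 0.26(s−2) = 0.26s − 0.52, so 0.012s = 0.48 and s = 40.0000.
Then α = 0.272×40.0000 = 10.880 and β = s−α = 29.120.

α = 10.880, β = 29.120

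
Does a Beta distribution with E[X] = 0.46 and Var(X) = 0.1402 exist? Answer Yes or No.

Yes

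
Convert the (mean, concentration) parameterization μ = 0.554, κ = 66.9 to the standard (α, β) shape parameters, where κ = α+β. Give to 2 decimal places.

α = 37.06, β = 29.84

α = μκ = 0.554×66.9 = 37.06 and β = (1−μ)κ = 0.446×66.9 = 29.84.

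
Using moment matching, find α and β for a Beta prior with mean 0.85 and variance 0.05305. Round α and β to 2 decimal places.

α = 1.19, β = 0.21

Let s = α+β. The Beta variance is μ(1−μ)/(s+1).
So s+1 = μ(1−μ)/σ² = (0.85×0.15)/0.05305 = 0.1275/0.05305 = 2.4034, giving s = 1.4034.
Then α = μs = 0.85×1.4034 = 1.19 and β = (1−μ)s = 0.15×1.4034 = 0.21.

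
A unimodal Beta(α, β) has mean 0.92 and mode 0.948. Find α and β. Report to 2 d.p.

Let s = α+β. Mean gives α = μs = 0.92s; mode gives (α−1)/(s−2) = 0.948.
Substituting: 0.92s − 1 = 0.948(s−2) = 0.948s − 1.896, so -0.028s = -0.896 and s = 32.0000.
Then α = 0.92×32.0000 = 29.44 and β = s−α = 2.56.

α = 29.44, β = 2.56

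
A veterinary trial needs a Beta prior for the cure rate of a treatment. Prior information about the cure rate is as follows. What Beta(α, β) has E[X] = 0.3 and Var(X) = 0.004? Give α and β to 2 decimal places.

By moment matching, α+β = μ(1−μ)/σ² − 1 = (0.3·0.7)/0.004 − 1 = 52.5000 − 1 = 51.5000.
Since α/(α+β) = μ, α = 0.3·51.5000 = 15.45 and β = 0.7·51.5000 = 36.05.

α = 15.45, β = 36.05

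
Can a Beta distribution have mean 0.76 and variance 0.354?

A Beta with mean μ has variance μ(1−μ)/(α+β+1) < μ(1−μ).
Here μ(1−μ) = 0.76×0.24 = 0.1824, and 0.354 ≥ 0.1824.

No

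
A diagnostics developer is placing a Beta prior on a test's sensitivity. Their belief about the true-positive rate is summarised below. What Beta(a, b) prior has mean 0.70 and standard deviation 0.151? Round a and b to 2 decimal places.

a = 5.75, b = 2.46

Variance = 0.151² = 0.022801. The moment-matching identity a+b = μ(1−μ)/Var − 1 gives
a+b = 0.2100/0.022801 − 1 = 8.2101, so a = μ·8.2101 = 5.75 and b = (1−μ)·8.2101 = 2.46.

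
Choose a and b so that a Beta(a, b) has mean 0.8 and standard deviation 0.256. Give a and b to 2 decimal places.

First σ² = 0.065536. Setting a = μn, b = (1−μ)n with n = a+b,
μ(1−μ)/(n+1) = 0.065536 ⇒ n+1 = 0.16/0.065536 = 2.4414 ⇒ n = 1.4414.
Hence a = 0.8×1.4414 = 1.15, b = 0.2×1.4414 = 0.29.

a = 1.15, b = 0.29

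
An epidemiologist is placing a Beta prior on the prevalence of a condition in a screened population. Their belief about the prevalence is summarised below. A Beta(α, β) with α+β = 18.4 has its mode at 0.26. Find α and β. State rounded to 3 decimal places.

Since the density peak of Beta(α,β) is at (α−1)/(α+β−2),
α = 1 + 0.26(18.4−2) = 5.264 and β = 18.4 − 5.264 = 13.136.

α = 5.264, β = 13.136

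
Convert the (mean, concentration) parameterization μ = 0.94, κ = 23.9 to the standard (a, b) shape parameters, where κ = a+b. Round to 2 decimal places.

a = 22.47, b = 1.43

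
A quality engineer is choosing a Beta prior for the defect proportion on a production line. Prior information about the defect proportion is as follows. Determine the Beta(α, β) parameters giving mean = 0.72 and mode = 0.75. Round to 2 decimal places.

α = 12.00, β = 4.67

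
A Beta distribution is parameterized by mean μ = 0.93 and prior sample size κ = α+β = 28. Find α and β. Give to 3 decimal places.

Split κ in proportion μ : (1−μ): α = 0.93·28 = 26.040, β = 28 − 26.040 = 1.960.

α = 26.040, β = 1.960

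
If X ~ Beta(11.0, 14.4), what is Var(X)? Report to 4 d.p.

0.0093

μ = 11.0/25.4 = 0.433071; Var = μ(1−μ)/(α+β+1) = 0.2455205/26.4 = 0.0093.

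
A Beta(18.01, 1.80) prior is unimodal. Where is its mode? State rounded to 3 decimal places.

0.955

With α,β > 1, mode = (α−1)/(α+β−2) = 17.01/17.81 = 0.955.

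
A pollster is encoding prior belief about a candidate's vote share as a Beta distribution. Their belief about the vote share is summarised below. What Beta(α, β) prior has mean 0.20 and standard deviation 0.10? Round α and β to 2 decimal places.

α = 3.00, β = 12.00

First σ² = 0.0100. Setting α = μn, β = (1−μ)n with n = α+β,
μ(1−μ)/(n+1) = 0.0100 ⇒ n+1 = 0.1600/0.0100 = 16.0000 ⇒ n = 15.0000.
Hence α = 0.20×15.0000 = 3.00, β = 0.80×15.0000 = 12.00.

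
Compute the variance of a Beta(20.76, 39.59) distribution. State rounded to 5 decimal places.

μ = 20.76/60.35 = 0.343993; Var = μ(1−μ)/(α+β+1) = 0.2256619/61.35 = 0.00368.

0.00368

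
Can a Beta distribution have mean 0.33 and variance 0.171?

The Beta variance bound is σ² < μ(1−μ).
Here μ(1−μ) = 0.33×0.67 = 0.2211, and 0.171 < 0.2211.

Yes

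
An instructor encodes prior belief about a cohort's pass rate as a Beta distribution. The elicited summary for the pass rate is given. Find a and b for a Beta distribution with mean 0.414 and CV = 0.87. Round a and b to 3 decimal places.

Var = (CV·μ)² = (0.87×0.414)² = 0.129730.
a+b = μ(1−μ)/Var − 1 = 0.242604/0.129730 − 1 = 0.8701.
Thus a = 0.414·0.8701 = 0.360 and b = 0.586·0.8701 = 0.510.

a = 0.360, b = 0.510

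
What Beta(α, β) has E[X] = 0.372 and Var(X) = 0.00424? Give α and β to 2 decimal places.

α = 20.12, β = 33.97

By moment matching, α+β = μ(1−μ)/σ² − 1 = (0.372·0.628)/0.00424 − 1 = 55.0981 − 1 = 54.0981.
Since α/(α+β) = μ, α = 0.372·54.0981 = 20.12 and β = 0.628·54.0981 = 33.97.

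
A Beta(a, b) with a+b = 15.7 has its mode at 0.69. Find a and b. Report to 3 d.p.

a = 10.453, b = 5.247

For a,b>1 the mode is (a−1)/(a+b−2), so a = mode·(κ−2)+1 = 0.69×13.7+1 = 10.453.
And b = (1−mode)·(κ−2)+1 = 0.31×13.7+1 = 5.247.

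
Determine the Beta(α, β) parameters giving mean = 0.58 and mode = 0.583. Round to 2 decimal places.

With s = α+β: μ = α/s and mode = (α−1)/(s−2). Eliminating α = μs,
μs − 1 = m(s−2) ⇒ s(μ−m) = 1−2m ⇒ s = -0.166/-0.003 = 55.3333.
So α = μs = 32.09, β = (1−μ)s = 23.24.

α = 32.09, β = 23.24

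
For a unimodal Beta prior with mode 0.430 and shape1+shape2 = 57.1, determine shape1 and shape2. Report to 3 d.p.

shape1 = 24.693, shape2 = 32.407

Since the density peak of Beta(shape1,shape2) is at (shape1−1)/(shape1+shape2−2),
shape1 = 1 + 0.430(57.1−2) = 24.693 and shape2 = 57.1 − 24.693 = 32.407.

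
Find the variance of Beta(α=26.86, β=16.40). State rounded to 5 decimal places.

0.00532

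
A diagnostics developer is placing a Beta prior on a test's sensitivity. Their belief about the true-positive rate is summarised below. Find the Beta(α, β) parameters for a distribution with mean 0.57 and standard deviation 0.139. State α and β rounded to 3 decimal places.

α = 6.661, β = 5.025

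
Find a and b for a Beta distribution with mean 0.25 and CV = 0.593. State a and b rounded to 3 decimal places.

a = 1.883, b = 5.648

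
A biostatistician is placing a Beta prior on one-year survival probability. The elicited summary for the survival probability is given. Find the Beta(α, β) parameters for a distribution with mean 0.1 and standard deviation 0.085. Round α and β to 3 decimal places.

Variance = 0.085² = 0.007225. The moment-matching identity α+β = μ(1−μ)/Var − 1 gives
α+β = 0.09/0.007225 − 1 = 11.4567, so α = μ·11.4567 = 1.146 and β = (1−μ)·11.4567 = 10.311.

α = 1.146, β = 10.311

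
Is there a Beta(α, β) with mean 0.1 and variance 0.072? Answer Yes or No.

The Beta variance bound is σ² < μ(1−μ).
Here μ(1−μ) = 0.1×0.9 = 0.09, and 0.072 < 0.09.

Yes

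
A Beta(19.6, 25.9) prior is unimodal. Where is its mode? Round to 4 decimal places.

0.4276

With α,β > 1, mode = (α−1)/(α+β−2) = 18.6/43.5 = 0.4276.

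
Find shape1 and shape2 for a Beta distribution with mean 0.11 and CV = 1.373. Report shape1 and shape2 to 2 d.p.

Var = (CV·μ)² = (1.373×0.11)² = 0.022810.
shape1+shape2 = μ(1−μ)/Var − 1 = 0.0979/0.022810 − 1 = 3.2920.
Thus shape1 = 0.11·3.2920 = 0.36 and shape2 = 0.89·3.2920 = 2.93.

shape1 = 0.36, shape2 = 2.93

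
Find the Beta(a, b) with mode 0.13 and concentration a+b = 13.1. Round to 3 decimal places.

a = 2.443, b = 10.657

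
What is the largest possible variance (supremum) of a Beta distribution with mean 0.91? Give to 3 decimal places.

0.082

For fixed mean μ the Beta variance is μ(1−μ)/(α+β+1), increasing as α+β decreases.
Its least upper bound (not attained) is μ(1−μ) = 0.91·0.09 = 0.082.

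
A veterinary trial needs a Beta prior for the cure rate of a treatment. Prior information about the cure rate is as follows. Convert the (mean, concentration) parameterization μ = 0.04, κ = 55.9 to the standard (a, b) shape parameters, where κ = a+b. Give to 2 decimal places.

Split κ in proportion μ : (1−μ): a = 0.04·55.9 = 2.24, b = 55.9 − 2.24 = 53.66.

a = 2.24, b = 53.66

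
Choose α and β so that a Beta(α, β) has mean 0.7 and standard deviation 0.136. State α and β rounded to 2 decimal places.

First σ² = 0.018496. Setting α = μn, β = (1−μ)n with n = α+β,
μ(1−μ)/(n+1) = 0.018496 ⇒ n+1 = 0.21/0.018496 = 11.3538 ⇒ n = 10.3538.
Hence α = 0.7×10.3538 = 7.25, β = 0.3×10.3538 = 3.11.

α = 7.25, β = 3.11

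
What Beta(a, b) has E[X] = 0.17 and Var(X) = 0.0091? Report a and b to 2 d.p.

a = 2.47, b = 12.04

By moment matching, a+b = μ(1−μ)/σ² − 1 = (0.17·0.83)/0.0091 − 1 = 15.5055 − 1 = 14.5055.
Since a/(a+b) = μ, a = 0.17·14.5055 = 2.47 and b = 0.83·14.5055 = 12.04.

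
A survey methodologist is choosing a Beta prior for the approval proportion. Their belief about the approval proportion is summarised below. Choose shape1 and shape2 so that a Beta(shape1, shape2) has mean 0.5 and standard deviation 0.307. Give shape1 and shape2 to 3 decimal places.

First σ² = 0.094249. Setting shape1 = μn, shape2 = (1−μ)n with n = shape1+shape2,
μ(1−μ)/(n+1) = 0.094249 ⇒ n+1 = 0.25/0.094249 = 2.6525 ⇒ n = 1.6525.
Hence shape1 = 0.5×1.6525 = 0.826, shape2 = 0.5×1.6525 = 0.826.

shape1 = 0.826, shape2 = 0.826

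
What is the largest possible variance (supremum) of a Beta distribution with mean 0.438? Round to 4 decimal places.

0.2462

For fixed mean μ the Beta variance is μ(1−μ)/(α+β+1), increasing as α+β decreases.
Its least upper bound (not attained) is μ(1−μ) = 0.438·0.562 = 0.2462.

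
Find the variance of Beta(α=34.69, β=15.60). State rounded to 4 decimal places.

0.0042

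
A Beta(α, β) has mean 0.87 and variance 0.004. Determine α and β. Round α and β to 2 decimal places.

Let s = α+β. The Beta variance is μ(1−μ)/(s+1).
So s+1 = μ(1−μ)/σ² = (0.87×0.13)/0.004 = 0.1131/0.004 = 28.2750, giving s = 27.2750.
Then α = μs = 0.87×27.2750 = 23.73 and β = (1−μ)s = 0.13×27.2750 = 3.55.

α = 23.73, β = 3.55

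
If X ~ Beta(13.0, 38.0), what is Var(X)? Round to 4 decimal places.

μ = 13.0/51.0 = 0.254902; Var = μ(1−μ)/(α+β+1) = 0.1899270/52.0 = 0.0037.

0.0037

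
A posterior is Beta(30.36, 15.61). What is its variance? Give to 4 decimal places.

0.0048

Var = αβ/[(α+β)²(α+β+1)] = (30.36×15.61)/(45.97²×46.97) = 473.9196/99258.925073 = 0.0048.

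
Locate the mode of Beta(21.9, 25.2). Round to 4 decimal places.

0.4634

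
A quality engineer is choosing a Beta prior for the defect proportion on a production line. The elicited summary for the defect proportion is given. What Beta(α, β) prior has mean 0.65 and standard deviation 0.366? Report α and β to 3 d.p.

α = 0.454, β = 0.244

First σ² = 0.133956. Setting α = μn, β = (1−μ)n with n = α+β,
μ(1−μ)/(n+1) = 0.133956 ⇒ n+1 = 0.2275/0.133956 = 1.6983 ⇒ n = 0.6983.
Hence α = 0.65×0.6983 = 0.454, β = 0.35×0.6983 = 0.244.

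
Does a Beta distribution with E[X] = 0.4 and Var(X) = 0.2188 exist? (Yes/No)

For any Beta, Var(X) < E[X]·(1−E[X]).
Here μ(1−μ) = 0.4×0.6 = 0.24, and 0.2188 < 0.24.

Yes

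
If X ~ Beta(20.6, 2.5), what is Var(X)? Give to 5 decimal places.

Var = αβ/[(α+β)²(α+β+1)] = (20.6×2.5)/(23.1²×24.1) = 51.50/12860.001 = 0.00400.

0.00400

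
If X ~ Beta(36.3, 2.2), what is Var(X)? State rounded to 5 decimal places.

0.00136

α+β = 38.5 and αβ = 79.86, so Var = αβ/[(α+β)²(α+β+1)] = 79.86/58548.875 = 0.00136.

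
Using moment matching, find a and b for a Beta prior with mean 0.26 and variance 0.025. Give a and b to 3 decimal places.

a = 1.741, b = 4.955

Let s = a+b. The Beta variance is μ(1−μ)/(s+1).
So s+1 = μ(1−μ)/σ² = (0.26×0.74)/0.025 = 0.1924/0.025 = 7.6960, giving s = 6.6960.
Then a = μs = 0.26×6.6960 = 1.741 and b = (1−μ)s = 0.74×6.6960 = 4.955.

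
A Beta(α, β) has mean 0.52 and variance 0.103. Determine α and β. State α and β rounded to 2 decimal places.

Write ν = α+β; then α = μν and Var = μ(1−μ)/(ν+1).
ν = μ(1−μ)/Var − 1 = 0.2496/0.103 − 1 = 1.4233.
α = 0.52·1.4233 = 0.74, β = 0.48·1.4233 = 0.68.

α = 0.74, β = 0.68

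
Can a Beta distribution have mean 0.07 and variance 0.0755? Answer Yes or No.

No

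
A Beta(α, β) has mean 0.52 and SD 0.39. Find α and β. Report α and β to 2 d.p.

α = 0.33, β = 0.31

First σ² = 0.1521. Setting α = μn, β = (1−μ)n with n = α+β,
μ(1−μ)/(n+1) = 0.1521 ⇒ n+1 = 0.2496/0.1521 = 1.6410 ⇒ n = 0.6410.
Hence α = 0.52×0.6410 = 0.33, β = 0.48×0.6410 = 0.31.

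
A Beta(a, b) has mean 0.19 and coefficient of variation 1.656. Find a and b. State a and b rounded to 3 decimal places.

Var = (CV·μ)² = (1.656×0.19)² = 0.098998.
a+b = μ(1−μ)/Var − 1 = 0.1539/0.098998 − 1 = 0.5546.
Thus a = 0.19·0.5546 = 0.105 and b = 0.81·0.5546 = 0.449.

a = 0.105, b = 0.449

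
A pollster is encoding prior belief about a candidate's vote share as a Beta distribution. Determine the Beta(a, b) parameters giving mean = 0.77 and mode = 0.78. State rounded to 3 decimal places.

a = 43.120, b = 12.880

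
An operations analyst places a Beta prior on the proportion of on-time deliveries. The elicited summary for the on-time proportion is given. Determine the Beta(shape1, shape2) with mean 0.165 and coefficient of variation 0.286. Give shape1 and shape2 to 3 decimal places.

Var = (CV·μ)² = (0.286×0.165)² = 0.002227.
shape1+shape2 = μ(1−μ)/Var − 1 = 0.137775/0.002227 − 1 = 60.8686.
Thus shape1 = 0.165·60.8686 = 10.043 and shape2 = 0.835·60.8686 = 50.825.

shape1 = 10.043, shape2 = 50.825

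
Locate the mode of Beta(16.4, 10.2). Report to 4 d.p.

0.6260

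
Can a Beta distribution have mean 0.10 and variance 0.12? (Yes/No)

The Beta variance bound is σ² < μ(1−μ).
Here μ(1−μ) = 0.10×0.90 = 0.0900, and 0.12 ≥ 0.0900.

No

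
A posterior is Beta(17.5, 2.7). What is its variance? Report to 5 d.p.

Var = αβ/[(α+β)²(α+β+1)] = (17.5×2.7)/(20.2²×21.2) = 47.25/8650.448 = 0.00546.

0.00546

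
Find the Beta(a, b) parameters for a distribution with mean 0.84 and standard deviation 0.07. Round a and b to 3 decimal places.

a = 22.200, b = 4.229

Variance = 0.07² = 0.0049. The moment-matching identity a+b = μ(1−μ)/Var − 1 gives
a+b = 0.1344/0.0049 − 1 = 26.4286, so a = μ·26.4286 = 22.200 and b = (1−μ)·26.4286 = 4.229.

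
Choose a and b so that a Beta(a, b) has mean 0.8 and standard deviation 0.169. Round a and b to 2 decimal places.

a = 3.68, b = 0.92

Variance = 0.169² = 0.028561. The moment-matching identity a+b = μ(1−μ)/Var − 1 gives
a+b = 0.16/0.028561 − 1 = 4.6020, so a = μ·4.6020 = 3.68 and b = (1−μ)·4.6020 = 0.92.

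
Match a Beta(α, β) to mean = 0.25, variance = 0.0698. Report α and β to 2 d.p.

α = 0.42, β = 1.26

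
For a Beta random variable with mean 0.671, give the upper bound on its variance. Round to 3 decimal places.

0.221

Var = μ(1−μ)/(α+β+1), which approaches μ(1−μ) as α+β → 0.
So the supremum is μ(1−μ) = 0.671×0.329 = 0.221.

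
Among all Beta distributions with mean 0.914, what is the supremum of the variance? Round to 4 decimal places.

0.0786

For fixed mean μ the Beta variance is μ(1−μ)/(α+β+1), increasing as α+β decreases.
Its least upper bound (not attained) is μ(1−μ) = 0.914·0.086 = 0.0786.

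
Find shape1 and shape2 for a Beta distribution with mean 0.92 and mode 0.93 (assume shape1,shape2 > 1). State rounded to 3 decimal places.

shape1 = 79.120, shape2 = 6.880

With s = shape1+shape2: μ = shape1/s and mode = (shape1−1)/(s−2). Eliminating shape1 = μs,
μs − 1 = m(s−2) ⇒ s(μ−m) = 1−2m ⇒ s = -0.86/-0.01 = 86.0000.
So shape1 = μs = 79.120, shape2 = (1−μ)s = 6.880.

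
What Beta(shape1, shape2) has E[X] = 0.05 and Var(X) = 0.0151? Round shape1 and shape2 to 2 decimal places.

shape1 = 0.11, shape2 = 2.04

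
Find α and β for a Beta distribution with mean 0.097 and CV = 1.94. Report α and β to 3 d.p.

α = 0.143, β = 1.331

Var = (CV·μ)² = (1.94×0.097)² = 0.035412.
α+β = μ(1−μ)/Var − 1 = 0.087591/0.035412 − 1 = 1.4735.
Thus α = 0.097·1.4735 = 0.143 and β = 0.903·1.4735 = 1.331.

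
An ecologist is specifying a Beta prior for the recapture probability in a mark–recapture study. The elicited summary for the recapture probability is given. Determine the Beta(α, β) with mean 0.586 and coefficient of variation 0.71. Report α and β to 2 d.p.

α = 0.24, β = 0.17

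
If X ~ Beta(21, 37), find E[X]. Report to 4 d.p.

0.3621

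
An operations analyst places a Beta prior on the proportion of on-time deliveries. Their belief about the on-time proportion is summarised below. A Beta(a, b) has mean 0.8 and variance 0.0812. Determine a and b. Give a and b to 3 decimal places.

a = 0.776, b = 0.194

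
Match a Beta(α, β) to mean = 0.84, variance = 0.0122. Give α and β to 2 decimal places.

Let s = α+β. The Beta variance is μ(1−μ)/(s+1).
So s+1 = μ(1−μ)/σ² = (0.84×0.16)/0.0122 = 0.1344/0.0122 = 11.0164, giving s = 10.0164.
Then α = μs = 0.84×10.0164 = 8.41 and β = (1−μ)s = 0.16×10.0164 = 1.60.

α = 8.41, β = 1.60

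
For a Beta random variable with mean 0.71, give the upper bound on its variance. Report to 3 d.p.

0.206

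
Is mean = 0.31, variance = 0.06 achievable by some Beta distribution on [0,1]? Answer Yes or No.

Yes

For any Beta, Var(X) < E[X]·(1−E[X]).
Here μ(1−μ) = 0.31×0.69 = 0.2139, and 0.06 < 0.2139.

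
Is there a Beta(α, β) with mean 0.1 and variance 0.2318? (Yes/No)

No

For any Beta, Var(X) < E[X]·(1−E[X]).
Here μ(1−μ) = 0.1×0.9 = 0.09, and 0.2318 ≥ 0.09.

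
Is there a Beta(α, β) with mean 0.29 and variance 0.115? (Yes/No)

A Beta with mean μ has variance μ(1−μ)/(α+β+1) < μ(1−μ).
Here μ(1−μ) = 0.29×0.71 = 0.2059, and 0.115 < 0.2059.

Yes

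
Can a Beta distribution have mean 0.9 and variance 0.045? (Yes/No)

The Beta variance bound is σ² < μ(1−μ).
Here μ(1−μ) = 0.9×0.1 = 0.09, and 0.045 < 0.09.

Yes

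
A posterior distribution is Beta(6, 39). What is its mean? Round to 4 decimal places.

0.1333

The Beta mean is α/(α+β) = 6/(6+39) = 0.1333.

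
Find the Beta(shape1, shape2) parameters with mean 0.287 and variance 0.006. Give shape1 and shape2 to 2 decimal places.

By moment matching, shape1+shape2 = μ(1−μ)/σ² − 1 = (0.287·0.713)/0.006 − 1 = 34.1052 − 1 = 33.1052.
Since shape1/(shape1+shape2) = μ, shape1 = 0.287·33.1052 = 9.50 and shape2 = 0.713·33.1052 = 23.60.

shape1 = 9.50, shape2 = 23.60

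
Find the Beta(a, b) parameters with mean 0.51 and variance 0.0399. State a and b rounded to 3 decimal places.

Write ν = a+b; then a = μν and Var = μ(1−μ)/(ν+1).
ν = μ(1−μ)/Var − 1 = 0.2499/0.0399 − 1 = 5.2632.
a = 0.51·5.2632 = 2.684, b = 0.49·5.2632 = 2.579.

a = 2.684, b = 2.579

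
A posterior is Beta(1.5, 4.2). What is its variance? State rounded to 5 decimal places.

Var = αβ/[(α+β)²(α+β+1)] = (1.5×4.2)/(5.7²×6.7) = 6.30/217.683 = 0.02894.

0.02894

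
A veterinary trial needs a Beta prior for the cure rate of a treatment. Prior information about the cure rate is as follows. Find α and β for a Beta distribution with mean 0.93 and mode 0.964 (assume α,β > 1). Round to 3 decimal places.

Let s = α+β. Mean gives α = μs = 0.93s; mode gives (α−1)/(s−2) = 0.964.
Substituting: 0.93s − 1 = 0.964(s−2) = 0.964s − 1.928, so -0.034s = -0.928 and s = 27.2941.
Then α = 0.93×27.2941 = 25.384 and β = s−α = 1.911.

α = 25.384, β = 1.911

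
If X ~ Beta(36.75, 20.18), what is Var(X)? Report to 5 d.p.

0.00395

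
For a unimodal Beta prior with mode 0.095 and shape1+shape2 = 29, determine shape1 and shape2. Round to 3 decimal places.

shape1 = 3.565, shape2 = 25.435

Mode = (shape1−1)/(κ−2) with κ = shape1+shape2, so shape1−1 = 0.095·27 = 2.565.
shape1 = 3.565; shape2 = κ − shape1 = 25.435.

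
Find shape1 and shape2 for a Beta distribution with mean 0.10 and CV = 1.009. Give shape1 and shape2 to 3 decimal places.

Var = (CV·μ)² = (1.009×0.10)² = 0.010181.
shape1+shape2 = μ(1−μ)/Var − 1 = 0.0900/0.010181 − 1 = 7.8402.
Thus shape1 = 0.10·7.8402 = 0.784 and shape2 = 0.90·7.8402 = 7.056.

shape1 = 0.784, shape2 = 7.056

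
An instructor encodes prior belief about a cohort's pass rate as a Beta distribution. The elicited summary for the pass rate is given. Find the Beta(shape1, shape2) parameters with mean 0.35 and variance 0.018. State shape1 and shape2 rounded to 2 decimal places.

shape1 = 4.07, shape2 = 7.57

Let s = shape1+shape2. The Beta variance is μ(1−μ)/(s+1).
So s+1 = μ(1−μ)/σ² = (0.35×0.65)/0.018 = 0.2275/0.018 = 12.6389, giving s = 11.6389.
Then shape1 = μs = 0.35×11.6389 = 4.07 and shape2 = (1−μ)s = 0.65×11.6389 = 7.57.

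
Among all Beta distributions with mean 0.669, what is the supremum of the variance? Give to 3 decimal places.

For fixed mean μ the Beta variance is μ(1−μ)/(α+β+1), increasing as α+β decreases.
Its least upper bound (not attained) is μ(1−μ) = 0.669·0.331 = 0.221.

0.221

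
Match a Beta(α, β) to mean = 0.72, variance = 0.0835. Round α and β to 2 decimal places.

α = 1.02, β = 0.40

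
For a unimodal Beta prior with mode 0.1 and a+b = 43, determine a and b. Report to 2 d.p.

Mode = (a−1)/(κ−2) with κ = a+b, so a−1 = 0.1·41 = 4.10.
a = 5.10; b = κ − a = 37.90.

a = 5.10, b = 37.90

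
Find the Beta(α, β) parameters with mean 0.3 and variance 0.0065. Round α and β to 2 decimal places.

α = 9.39, β = 21.92

Write ν = α+β; then α = μν and Var = μ(1−μ)/(ν+1).
ν = μ(1−μ)/Var − 1 = 0.21/0.0065 − 1 = 31.3077.
α = 0.3·31.3077 = 9.39, β = 0.7·31.3077 = 21.92.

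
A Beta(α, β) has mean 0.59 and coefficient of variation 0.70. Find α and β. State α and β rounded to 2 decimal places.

α = 0.25, β = 0.17

Var = (CV·μ)² = (0.70×0.59)² = 0.170569.
α+β = μ(1−μ)/Var − 1 = 0.2419/0.170569 − 1 = 0.4182.
Thus α = 0.59·0.4182 = 0.25 and β = 0.41·0.4182 = 0.17.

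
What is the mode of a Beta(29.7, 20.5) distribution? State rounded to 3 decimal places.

With α,β > 1, mode = (α−1)/(α+β−2) = 28.7/48.2 = 0.595.

0.595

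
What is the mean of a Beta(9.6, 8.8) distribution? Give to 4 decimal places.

E[X] = α/(α+β) = 9.6/18.4 = 0.5217.

0.5217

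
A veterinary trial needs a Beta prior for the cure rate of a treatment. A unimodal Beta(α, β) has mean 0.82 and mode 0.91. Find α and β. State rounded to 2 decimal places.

α = 7.47, β = 1.64

With s = α+β: μ = α/s and mode = (α−1)/(s−2). Eliminating α = μs,
μs − 1 = m(s−2) ⇒ s(μ−m) = 1−2m ⇒ s = -0.82/-0.09 = 9.1111.
So α = μs = 7.47, β = (1−μ)s = 1.64.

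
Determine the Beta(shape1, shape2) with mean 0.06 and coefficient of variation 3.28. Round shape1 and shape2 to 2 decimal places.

σ = CV·μ = 3.28×0.06 = 0.19680, so σ² = 0.038730.
s+1 = μ(1−μ)/σ² = 0.0564/0.038730 = 1.4562, so s = shape1+shape2 = 0.4562.
shape1 = μs = 0.03, shape2 = (1−μ)s = 0.43.

shape1 = 0.03, shape2 = 0.43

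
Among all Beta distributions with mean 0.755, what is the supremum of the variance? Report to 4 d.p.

Var = μ(1−μ)/(α+β+1), which approaches μ(1−μ) as α+β → 0.
So the supremum is μ(1−μ) = 0.755×0.245 = 0.1850.

0.1850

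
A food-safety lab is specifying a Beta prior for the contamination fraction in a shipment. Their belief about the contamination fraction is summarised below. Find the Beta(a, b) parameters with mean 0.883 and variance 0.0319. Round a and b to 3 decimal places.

By moment matching, a+b = μ(1−μ)/σ² − 1 = (0.883·0.117)/0.0319 − 1 = 3.2386 − 1 = 2.2386.
Since a/(a+b) = μ, a = 0.883·2.2386 = 1.977 and b = 0.117·2.2386 = 0.262.

a = 1.977, b = 0.262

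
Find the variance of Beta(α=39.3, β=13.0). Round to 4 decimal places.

0.0035

μ = 39.3/52.3 = 0.751434; Var = μ(1−μ)/(α+β+1) = 0.1867809/53.3 = 0.0035.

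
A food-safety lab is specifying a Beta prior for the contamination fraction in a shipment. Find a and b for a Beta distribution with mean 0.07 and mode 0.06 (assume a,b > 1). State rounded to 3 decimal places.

Let s = a+b. Mean gives a = μs = 0.07s; mode gives (a−1)/(s−2) = 0.06.
Substituting: 0.07s − 1 = 0.06(s−2) = 0.06s − 0.12, so 0.01s = 0.88 and s = 88.0000.
Then a = 0.07×88.0000 = 6.160 and b = s−a = 81.840.

a = 6.160, b = 81.840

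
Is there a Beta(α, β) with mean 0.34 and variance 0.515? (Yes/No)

No

For any Beta, Var(X) < E[X]·(1−E[X]).
Here μ(1−μ) = 0.34×0.66 = 0.2244, and 0.515 ≥ 0.2244.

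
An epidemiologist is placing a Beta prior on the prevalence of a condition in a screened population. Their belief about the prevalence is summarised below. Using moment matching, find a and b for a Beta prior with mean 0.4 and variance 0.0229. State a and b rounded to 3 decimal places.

a = 3.792, b = 5.688

Write ν = a+b; then a = μν and Var = μ(1−μ)/(ν+1).
ν = μ(1−μ)/Var − 1 = 0.24/0.0229 − 1 = 9.4803.
a = 0.4·9.4803 = 3.792, b = 0.6·9.4803 = 5.688.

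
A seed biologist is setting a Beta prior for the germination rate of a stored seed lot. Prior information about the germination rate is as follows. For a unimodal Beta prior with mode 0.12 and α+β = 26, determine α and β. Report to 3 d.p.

α = 3.880, β = 22.120

Since the density peak of Beta(α,β) is at (α−1)/(α+β−2),
α = 1 + 0.12(26−2) = 3.880 and β = 26 − 3.880 = 22.120.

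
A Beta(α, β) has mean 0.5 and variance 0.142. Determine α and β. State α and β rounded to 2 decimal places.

α = 0.38, β = 0.38

Let s = α+β. The Beta variance is μ(1−μ)/(s+1).
So s+1 = μ(1−μ)/σ² = (0.5×0.5)/0.142 = 0.25/0.142 = 1.7606, giving s = 0.7606.
Then α = μs = 0.5×0.7606 = 0.38 and β = (1−μ)s = 0.5×0.7606 = 0.38.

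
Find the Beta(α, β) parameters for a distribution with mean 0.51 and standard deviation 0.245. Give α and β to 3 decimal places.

First σ² = 0.060025. Setting α = μn, β = (1−μ)n with n = α+β,
μ(1−μ)/(n+1) = 0.060025 ⇒ n+1 = 0.2499/0.060025 = 4.1633 ⇒ n = 3.1633.
Hence α = 0.51×3.1633 = 1.613, β = 0.49×3.1633 = 1.550.

α = 1.613, β = 1.550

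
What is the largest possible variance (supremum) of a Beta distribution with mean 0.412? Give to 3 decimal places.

For fixed mean μ the Beta variance is μ(1−μ)/(α+β+1), increasing as α+β decreases.
Its least upper bound (not attained) is μ(1−μ) = 0.412·0.588 = 0.242.

0.242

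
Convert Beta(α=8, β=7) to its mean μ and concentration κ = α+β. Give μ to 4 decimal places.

μ = 0.5333, κ = 15

κ = α+β = 8+7 = 15; μ = α/κ = 8/15 = 0.5333.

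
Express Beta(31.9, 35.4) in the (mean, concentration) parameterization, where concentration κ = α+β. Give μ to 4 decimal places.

μ = 0.4740, κ = 67.3

κ = α+β = 31.9+35.4 = 67.3; μ = α/κ = 31.9/67.3 = 0.4740.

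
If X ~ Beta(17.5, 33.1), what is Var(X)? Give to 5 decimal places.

0.00438

Var = αβ/[(α+β)²(α+β+1)] = (17.5×33.1)/(50.6²×51.6) = 579.25/132114.576 = 0.00438.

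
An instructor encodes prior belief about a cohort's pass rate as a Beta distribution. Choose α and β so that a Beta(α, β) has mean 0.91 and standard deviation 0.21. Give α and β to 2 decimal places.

α = 0.78, β = 0.08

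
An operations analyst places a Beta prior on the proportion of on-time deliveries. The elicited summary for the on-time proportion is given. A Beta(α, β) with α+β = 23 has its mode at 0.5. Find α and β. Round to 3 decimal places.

Since the density peak of Beta(α,β) is at (α−1)/(α+β−2),
α = 1 + 0.5(23−2) = 11.500 and β = 23 − 11.500 = 11.500.

α = 11.500, β = 11.500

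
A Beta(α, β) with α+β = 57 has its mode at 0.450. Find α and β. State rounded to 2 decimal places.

For α,β>1 the mode is (α−1)/(α+β−2), so α = mode·(κ−2)+1 = 0.450×55+1 = 25.75.
And β = (1−mode)·(κ−2)+1 = 0.550×55+1 = 31.25.

α = 25.75, β = 31.25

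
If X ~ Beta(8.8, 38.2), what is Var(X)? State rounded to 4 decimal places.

0.0032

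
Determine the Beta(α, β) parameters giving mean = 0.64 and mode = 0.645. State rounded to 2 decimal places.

α = 37.12, β = 20.88

Let s = α+β. Mean gives α = μs = 0.64s; mode gives (α−1)/(s−2) = 0.645.
Substituting: 0.64s − 1 = 0.645(s−2) = 0.645s − 1.290, so -0.005s = -0.290 and s = 58.0000.
Then α = 0.64×58.0000 = 37.12 and β = s−α = 20.88.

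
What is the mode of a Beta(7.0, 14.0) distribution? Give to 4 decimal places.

The density x^(α−1)(1−x)^(β−1) is maximised at (α−1)/(α+β−2) = 6.0/19.0 = 0.3158.

0.3158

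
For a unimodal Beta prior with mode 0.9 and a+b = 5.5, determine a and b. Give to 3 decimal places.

a = 4.150, b = 1.350

Since the density peak of Beta(a,b) is at (a−1)/(a+b−2),
a = 1 + 0.9(5.5−2) = 4.150 and b = 5.5 − 4.150 = 1.350.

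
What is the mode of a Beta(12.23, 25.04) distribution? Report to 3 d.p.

With α,β > 1, mode = (α−1)/(α+β−2) = 11.23/35.27 = 0.318.

0.318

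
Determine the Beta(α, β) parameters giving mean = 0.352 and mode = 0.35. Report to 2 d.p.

With s = α+β: μ = α/s and mode = (α−1)/(s−2). Eliminating α = μs,
μs − 1 = m(s−2) ⇒ s(μ−m) = 1−2m ⇒ s = 0.30/0.002 = 150.0000.
So α = μs = 52.80, β = (1−μ)s = 97.20.

α = 52.80, β = 97.20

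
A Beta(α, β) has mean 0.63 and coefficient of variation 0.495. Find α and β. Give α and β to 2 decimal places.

σ = CV·μ = 0.495×0.63 = 0.31185, so σ² = 0.097250.
s+1 = μ(1−μ)/σ² = 0.2331/0.097250 = 2.3969, so s = α+β = 1.3969.
α = μs = 0.88, β = (1−μ)s = 0.52.

α = 0.88, β = 0.52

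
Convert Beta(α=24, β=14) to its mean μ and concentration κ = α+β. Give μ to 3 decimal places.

μ = 0.632, κ = 38

κ = α+β = 24+14 = 38; μ = α/κ = 24/38 = 0.632.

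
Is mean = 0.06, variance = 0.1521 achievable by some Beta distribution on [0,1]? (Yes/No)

For any Beta, Var(X) < E[X]·(1−E[X]).
Here μ(1−μ) = 0.06×0.94 = 0.0564, and 0.1521 ≥ 0.0564.

No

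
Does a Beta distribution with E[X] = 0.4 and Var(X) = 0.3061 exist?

A Beta with mean μ has variance μ(1−μ)/(α+β+1) < μ(1−μ).
Here μ(1−μ) = 0.4×0.6 = 0.24, and 0.3061 ≥ 0.24.

No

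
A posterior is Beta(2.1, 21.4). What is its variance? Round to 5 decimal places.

μ = 2.1/23.5 = 0.089362; Var = μ(1−μ)/(α+β+1) = 0.0813762/24.5 = 0.00332.

0.00332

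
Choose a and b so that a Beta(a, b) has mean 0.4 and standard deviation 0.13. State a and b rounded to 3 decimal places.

σ² = 0.13² = 0.0169.
With s = a+b, Var = μ(1−μ)/(s+1), so s+1 = (0.4×0.6)/0.0169 = 14.2012 and s = 13.2012.
a = μs = 5.280, b = (1−μ)s = 7.921.

a = 5.280, b = 7.921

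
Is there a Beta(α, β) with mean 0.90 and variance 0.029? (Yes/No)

A Beta with mean μ has variance μ(1−μ)/(α+β+1) < μ(1−μ).
Here μ(1−μ) = 0.90×0.10 = 0.0900, and 0.029 < 0.0900.

Yes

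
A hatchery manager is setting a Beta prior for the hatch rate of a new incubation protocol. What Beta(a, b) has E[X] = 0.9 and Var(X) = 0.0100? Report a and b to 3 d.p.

Let s = a+b. The Beta variance is μ(1−μ)/(s+1).
So s+1 = μ(1−μ)/σ² = (0.9×0.1)/0.0100 = 0.09/0.0100 = 9.0000, giving s = 8.0000.
Then a = μs = 0.9×8.0000 = 7.200 and b = (1−μ)s = 0.1×8.0000 = 0.800.

a = 7.200, b = 0.800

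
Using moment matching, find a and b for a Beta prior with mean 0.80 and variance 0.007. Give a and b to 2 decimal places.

a = 17.49, b = 4.37

Write ν = a+b; then a = μν and Var = μ(1−μ)/(ν+1).
ν = μ(1−μ)/Var − 1 = 0.1600/0.007 − 1 = 21.8571.
a = 0.80·21.8571 = 17.49, b = 0.20·21.8571 = 4.37.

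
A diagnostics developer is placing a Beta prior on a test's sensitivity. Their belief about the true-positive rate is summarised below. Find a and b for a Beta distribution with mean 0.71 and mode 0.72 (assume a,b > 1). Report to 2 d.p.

Let s = a+b. Mean gives a = μs = 0.71s; mode gives (a−1)/(s−2) = 0.72.
Substituting: 0.71s − 1 = 0.72(s−2) = 0.72s − 1.44, so -0.01s = -0.44 and s = 44.0000.
Then a = 0.71×44.0000 = 31.24 and b = s−a = 12.76.

a = 31.24, b = 12.76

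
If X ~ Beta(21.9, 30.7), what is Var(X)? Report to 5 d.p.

0.00453

α+β = 52.6 and αβ = 672.33, so Var = αβ/[(α+β)²(α+β+1)] = 672.33/148298.336 = 0.00453.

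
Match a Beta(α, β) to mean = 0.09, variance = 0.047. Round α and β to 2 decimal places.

α = 0.07, β = 0.68

Write ν = α+β; then α = μν and Var = μ(1−μ)/(ν+1).
ν = μ(1−μ)/Var − 1 = 0.0819/0.047 − 1 = 0.7426.
α = 0.09·0.7426 = 0.07, β = 0.91·0.7426 = 0.68.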